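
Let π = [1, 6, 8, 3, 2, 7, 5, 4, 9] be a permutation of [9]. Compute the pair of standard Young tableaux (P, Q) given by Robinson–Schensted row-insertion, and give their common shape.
P = [1, 2, 4, 9] / [3, 5] / [6, 7] / [8];  Q = [1, 2, 3, 9] / [4, 6] / [5, 7] / [8];  common shape = (4, 2, 2, 1)

Row-insert the values π_1, π_2, … into P one at a time, bumping the leftmost entry strictly greater than the inserted value down to the next row. The recording tableau Q records, in position (i, j), the step at which that cell was added to P.
  Insert 1 (step 1): P = [1];  Q = [1]
  Insert 6 (step 2): P = [1, 6];  Q = [1, 2]
  Insert 8 (step 3): P = [1, 6, 8];  Q = [1, 2, 3]
  Insert 3 (step 4): P = [1, 3, 8] / [6];  Q = [1, 2, 3] / [4]
  Insert 2 (step 5): P = [1, 2, 8] / [3] / [6];  Q = [1, 2, 3] / [4] / [5]
  Insert 7 (step 6): P = [1, 2, 7] / [3, 8] / [6];  Q = [1, 2, 3] / [4, 6] / [5]
  Insert 5 (step 7): P = [1, 2, 5] / [3, 7] / [6, 8];  Q = [1, 2, 3] / [4, 6] / [5, 7]
  Insert 4 (step 8): P = [1, 2, 4] / [3, 5] / [6, 7] / [8];  Q = [1, 2, 3] / [4, 6] / [5, 7] / [8]
  Insert 9 (step 9): P = [1, 2, 4, 9] / [3, 5] / [6, 7] / [8];  Q = [1, 2, 3, 9] / [4, 6] / [5, 7] / [8]
Final shape: (4, 2, 2, 1).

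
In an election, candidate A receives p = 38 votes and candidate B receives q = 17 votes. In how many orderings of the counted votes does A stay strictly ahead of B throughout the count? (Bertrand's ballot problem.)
Strict-lead orderings = 26058435108615

Total orderings of the 55 votes with 38 for A: C(55, 38) = 68248282427325. By the Bertrand ballot formula (Cycle Lemma / reflection principle), the number of orderings in which A is strictly ahead of B throughout is (p − q)/(p + q) · C(p + q, p) = (38 − 17)/(38 + 17) · 68248282427325 = 26058435108615.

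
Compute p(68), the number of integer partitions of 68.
p(68) = 3087735

Compute p(n) via the recurrence p(n, m) = p(n, m−1) + p(n−m, m), where p(n, m) counts partitions of n with all parts ≤ m and p(n) = p(n, n). The base cases are p(0, m) = 1 and p(n, 0) = 0 for n > 0. Filling the table yields p(68) = 3087735. (Euler's pentagonal recurrence is an alternative.)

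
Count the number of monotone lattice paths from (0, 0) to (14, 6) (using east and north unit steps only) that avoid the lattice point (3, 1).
Number of paths = 21288

Total paths from (0, 0) to (14, 6): C(20, 14) = 38760. Paths through (3, 1): (paths (0, 0) → (3, 1)) × (paths (3, 1) → (14, 6)) = C(4, 3) · C(16, 11) = 4 · 4368 = 17472. Avoidance count = 38760 − 17472 = 21288.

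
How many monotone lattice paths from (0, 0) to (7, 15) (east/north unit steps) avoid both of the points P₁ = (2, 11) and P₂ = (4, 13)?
Number of paths = 141596

Inclusion–exclusion. Total paths: C(22, 7) = 170544. Through P₁: C(13, 2)·C(9, 5) = 9828. Through P₂: C(17, 4)·C(5, 3) = 23800. Since P₁ is strictly southwest of P₂, a monotone path through both must visit P₁ then P₂; paths through both = C(13, 2)·C(4, 2)·C(5, 3) = 4680. Avoid both = 170544 − 9828 − 23800 + 4680 = 141596.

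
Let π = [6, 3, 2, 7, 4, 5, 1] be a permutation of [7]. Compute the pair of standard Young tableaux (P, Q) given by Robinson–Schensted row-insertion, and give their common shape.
P = [1, 4, 5] / [2, 7] / [3] / [6];  Q = [1, 4, 6] / [2, 5] / [3] / [7];  common shape = (3, 2, 1, 1)

Row-insert the values π_1, π_2, … into P one at a time, bumping the leftmost entry strictly greater than the inserted value down to the next row. The recording tableau Q records, in position (i, j), the step at which that cell was added to P.
  Insert 6 (step 1): P = [6];  Q = [1]
  Insert 3 (step 2): P = [3] / [6];  Q = [1] / [2]
  Insert 2 (step 3): P = [2] / [3] / [6];  Q = [1] / [2] / [3]
  Insert 7 (step 4): P = [2, 7] / [3] / [6];  Q = [1, 4] / [2] / [3]
  Insert 4 (step 5): P = [2, 4] / [3, 7] / [6];  Q = [1, 4] / [2, 5] / [3]
  Insert 5 (step 6): P = [2, 4, 5] / [3, 7] / [6];  Q = [1, 4, 6] / [2, 5] / [3]
  Insert 1 (step 7): P = [1, 4, 5] / [2, 7] / [3] / [6];  Q = [1, 4, 6] / [2, 5] / [3] / [7]
Final shape: (3, 2, 1, 1).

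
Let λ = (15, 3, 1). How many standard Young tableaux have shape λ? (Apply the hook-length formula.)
# SYT of shape (15, 3, 1) = 8892

Hook-length formula: f^λ = n! / Π hook(c), product over all cells c of the Young diagram. For λ = (15, 3, 1), n = 19 boxes. Hook lengths by row (left-to-right, top-to-bottom): [17, 15, 14, 12, 11, 10, 9, 8, 7, 6, 5, 4, 3, 2, 1]; [4, 2, 1]; [1]. Product of hooks = 13680285696000. So f^λ = 19! / 13680285696000 = 121645100408832000 / 13680285696000 = 8892.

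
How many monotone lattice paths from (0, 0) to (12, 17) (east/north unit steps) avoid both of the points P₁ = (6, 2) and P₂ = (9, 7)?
Number of paths = 47553151

Inclusion–exclusion. Total paths: C(29, 12) = 51895935. Through P₁: C(8, 6)·C(21, 6) = 1519392. Through P₂: C(16, 9)·C(13, 3) = 3271840. Since P₁ is strictly southwest of P₂, a monotone path through both must visit P₁ then P₂; paths through both = C(8, 6)·C(8, 3)·C(13, 3) = 448448. Avoid both = 51895935 − 1519392 − 3271840 + 448448 = 47553151.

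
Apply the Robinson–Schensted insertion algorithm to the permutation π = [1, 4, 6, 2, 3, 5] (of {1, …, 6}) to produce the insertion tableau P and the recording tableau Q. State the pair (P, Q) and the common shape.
P = [1, 2, 3, 5] / [4, 6];  Q = [1, 2, 3, 6] / [4, 5];  common shape = (4, 2)

Row-insert the values π_1, π_2, … into P one at a time, bumping the leftmost entry strictly greater than the inserted value down to the next row. The recording tableau Q records, in position (i, j), the step at which that cell was added to P.
  Insert 1 (step 1): P = [1];  Q = [1]
  Insert 4 (step 2): P = [1, 4];  Q = [1, 2]
  Insert 6 (step 3): P = [1, 4, 6];  Q = [1, 2, 3]
  Insert 2 (step 4): P = [1, 2, 6] / [4];  Q = [1, 2, 3] / [4]
  Insert 3 (step 5): P = [1, 2, 3] / [4, 6];  Q = [1, 2, 3] / [4, 5]
  Insert 5 (step 6): P = [1, 2, 3, 5] / [4, 6];  Q = [1, 2, 3, 6] / [4, 5]
Final shape: (4, 2).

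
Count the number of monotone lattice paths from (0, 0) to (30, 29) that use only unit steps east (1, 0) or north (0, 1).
Number of paths = 59132290782430712

A monotone lattice path from (0, 0) to (30, 29) consists of 30 east steps and 29 north steps in some order, so it is determined by which 30 of the 59 steps are east. The count is C(59, 30) = 59132290782430712.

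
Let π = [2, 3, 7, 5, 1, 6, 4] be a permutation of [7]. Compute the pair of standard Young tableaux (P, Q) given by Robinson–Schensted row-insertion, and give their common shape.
P = [1, 3, 4, 6] / [2, 5] / [7];  Q = [1, 2, 3, 6] / [4, 7] / [5];  common shape = (4, 2, 1)

Row-insert the values π_1, π_2, … into P one at a time, bumping the leftmost entry strictly greater than the inserted value down to the next row. The recording tableau Q records, in position (i, j), the step at which that cell was added to P.
  Insert 2 (step 1): P = [2];  Q = [1]
  Insert 3 (step 2): P = [2, 3];  Q = [1, 2]
  Insert 7 (step 3): P = [2, 3, 7];  Q = [1, 2, 3]
  Insert 5 (step 4): P = [2, 3, 5] / [7];  Q = [1, 2, 3] / [4]
  Insert 1 (step 5): P = [1, 3, 5] / [2] / [7];  Q = [1, 2, 3] / [4] / [5]
  Insert 6 (step 6): P = [1, 3, 5, 6] / [2] / [7];  Q = [1, 2, 3, 6] / [4] / [5]
  Insert 4 (step 7): P = [1, 3, 4, 6] / [2, 5] / [7];  Q = [1, 2, 3, 6] / [4, 7] / [5]
Final shape: (4, 2, 1).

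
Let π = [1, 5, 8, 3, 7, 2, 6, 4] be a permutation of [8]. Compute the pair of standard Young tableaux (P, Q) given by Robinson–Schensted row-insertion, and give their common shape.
P = [1, 2, 4] / [3, 6] / [5, 7] / [8];  Q = [1, 2, 3] / [4, 5] / [6, 7] / [8];  common shape = (3, 2, 2, 1)

Row-insert the values π_1, π_2, … into P one at a time, bumping the leftmost entry strictly greater than the inserted value down to the next row. The recording tableau Q records, in position (i, j), the step at which that cell was added to P.
  Insert 1 (step 1): P = [1];  Q = [1]
  Insert 5 (step 2): P = [1, 5];  Q = [1, 2]
  Insert 8 (step 3): P = [1, 5, 8];  Q = [1, 2, 3]
  Insert 3 (step 4): P = [1, 3, 8] / [5];  Q = [1, 2, 3] / [4]
  Insert 7 (step 5): P = [1, 3, 7] / [5, 8];  Q = [1, 2, 3] / [4, 5]
  Insert 2 (step 6): P = [1, 2, 7] / [3, 8] / [5];  Q = [1, 2, 3] / [4, 5] / [6]
  Insert 6 (step 7): P = [1, 2, 6] / [3, 7] / [5, 8];  Q = [1, 2, 3] / [4, 5] / [6, 7]
  Insert 4 (step 8): P = [1, 2, 4] / [3, 6] / [5, 7] / [8];  Q = [1, 2, 3] / [4, 5] / [6, 7] / [8]
Final shape: (3, 2, 2, 1).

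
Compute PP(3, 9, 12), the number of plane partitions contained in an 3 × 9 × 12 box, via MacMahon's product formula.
PP(3, 9, 12) = 217233856319480

Evaluate the triple product over i = 1..3, j = 1..9, k = 1..12. The factors are (2/1) · (3/2) · (4/3) · (5/4) · (6/5) · (7/6) · (8/7) · (9/8) · … (324 factors total). The numerators and denominators telescope so the product is an integer; carrying out the multiplication exactly gives PP(3, 9, 12) = 217233856319480.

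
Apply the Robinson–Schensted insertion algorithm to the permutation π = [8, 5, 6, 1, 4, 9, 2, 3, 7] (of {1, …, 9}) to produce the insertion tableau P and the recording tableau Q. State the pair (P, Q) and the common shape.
P = [1, 2, 3, 7] / [4, 6, 9] / [5] / [8];  Q = [1, 3, 6, 9] / [2, 5, 8] / [4] / [7];  common shape = (4, 3, 1, 1)

Row-insert the values π_1, π_2, … into P one at a time, bumping the leftmost entry strictly greater than the inserted value down to the next row. The recording tableau Q records, in position (i, j), the step at which that cell was added to P.
  Insert 8 (step 1): P = [8];  Q = [1]
  Insert 5 (step 2): P = [5] / [8];  Q = [1] / [2]
  Insert 6 (step 3): P = [5, 6] / [8];  Q = [1, 3] / [2]
  Insert 1 (step 4): P = [1, 6] / [5] / [8];  Q = [1, 3] / [2] / [4]
  Insert 4 (step 5): P = [1, 4] / [5, 6] / [8];  Q = [1, 3] / [2, 5] / [4]
  Insert 9 (step 6): P = [1, 4, 9] / [5, 6] / [8];  Q = [1, 3, 6] / [2, 5] / [4]
  Insert 2 (step 7): P = [1, 2, 9] / [4, 6] / [5] / [8];  Q = [1, 3, 6] / [2, 5] / [4] / [7]
  Insert 3 (step 8): P = [1, 2, 3] / [4, 6, 9] / [5] / [8];  Q = [1, 3, 6] / [2, 5, 8] / [4] / [7]
  Insert 7 (step 9): P = [1, 2, 3, 7] / [4, 6, 9] / [5] / [8];  Q = [1, 3, 6, 9] / [2, 5, 8] / [4] / [7]
Final shape: (4, 3, 1, 1).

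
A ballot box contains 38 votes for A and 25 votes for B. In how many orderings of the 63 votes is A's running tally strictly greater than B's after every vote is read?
Strict-lead orderings = 50428212886159017

Total orderings of the 63 votes with 38 for A: C(63, 38) = 244382877832924467. By the Bertrand ballot formula (Cycle Lemma / reflection principle), the number of orderings in which A is strictly ahead of B throughout is (p − q)/(p + q) · C(p + q, p) = (38 − 25)/(38 + 25) · 244382877832924467 = 50428212886159017.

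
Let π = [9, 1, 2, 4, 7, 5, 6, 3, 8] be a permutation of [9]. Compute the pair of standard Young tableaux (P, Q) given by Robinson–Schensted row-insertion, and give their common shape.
P = [1, 2, 3, 5, 6, 8] / [4] / [7] / [9];  Q = [1, 3, 4, 5, 7, 9] / [2] / [6] / [8];  common shape = (6, 1, 1, 1)

Row-insert the values π_1, π_2, … into P one at a time, bumping the leftmost entry strictly greater than the inserted value down to the next row. The recording tableau Q records, in position (i, j), the step at which that cell was added to P.
  Insert 9 (step 1): P = [9];  Q = [1]
  Insert 1 (step 2): P = [1] / [9];  Q = [1] / [2]
  Insert 2 (step 3): P = [1, 2] / [9];  Q = [1, 3] / [2]
  Insert 4 (step 4): P = [1, 2, 4] / [9];  Q = [1, 3, 4] / [2]
  Insert 7 (step 5): P = [1, 2, 4, 7] / [9];  Q = [1, 3, 4, 5] / [2]
  Insert 5 (step 6): P = [1, 2, 4, 5] / [7] / [9];  Q = [1, 3, 4, 5] / [2] / [6]
  Insert 6 (step 7): P = [1, 2, 4, 5, 6] / [7] / [9];  Q = [1, 3, 4, 5, 7] / [2] / [6]
  Insert 3 (step 8): P = [1, 2, 3, 5, 6] / [4] / [7] / [9];  Q = [1, 3, 4, 5, 7] / [2] / [6] / [8]
  Insert 8 (step 9): P = [1, 2, 3, 5, 6, 8] / [4] / [7] / [9];  Q = [1, 3, 4, 5, 7, 9] / [2] / [6] / [8]
Final shape: (6, 1, 1, 1).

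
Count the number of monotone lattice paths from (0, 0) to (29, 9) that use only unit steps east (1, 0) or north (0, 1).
Number of paths = 163011640

A monotone lattice path from (0, 0) to (29, 9) consists of 29 east steps and 9 north steps in some order, so it is determined by which 29 of the 38 steps are east. The count is C(38, 29) = 163011640.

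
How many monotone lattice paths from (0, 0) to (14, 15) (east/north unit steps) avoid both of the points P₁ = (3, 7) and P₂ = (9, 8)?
Number of paths = 49900680

Inclusion–exclusion. Total paths: C(29, 14) = 77558760. Through P₁: C(10, 3)·C(19, 11) = 9069840. Through P₂: C(17, 9)·C(12, 5) = 19253520. Since P₁ is strictly southwest of P₂, a monotone path through both must visit P₁ then P₂; paths through both = C(10, 3)·C(7, 6)·C(12, 5) = 665280. Avoid both = 77558760 − 9069840 − 19253520 + 665280 = 49900680.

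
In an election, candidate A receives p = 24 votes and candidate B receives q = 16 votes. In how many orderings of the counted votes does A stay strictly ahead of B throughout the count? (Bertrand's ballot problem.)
Strict-lead orderings = 12570420330

Total orderings of the 40 votes with 24 for A: C(40, 24) = 62852101650. By the Bertrand ballot formula (Cycle Lemma / reflection principle), the number of orderings in which A is strictly ahead of B throughout is (p − q)/(p + q) · C(p + q, p) = (24 − 16)/(24 + 16) · 62852101650 = 12570420330.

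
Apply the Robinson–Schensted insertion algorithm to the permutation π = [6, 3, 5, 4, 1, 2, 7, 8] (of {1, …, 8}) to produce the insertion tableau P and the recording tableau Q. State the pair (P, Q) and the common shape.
P = [1, 2, 7, 8] / [3, 4] / [5] / [6];  Q = [1, 3, 7, 8] / [2, 6] / [4] / [5];  common shape = (4, 2, 1, 1)

Row-insert the values π_1, π_2, … into P one at a time, bumping the leftmost entry strictly greater than the inserted value down to the next row. The recording tableau Q records, in position (i, j), the step at which that cell was added to P.
  Insert 6 (step 1): P = [6];  Q = [1]
  Insert 3 (step 2): P = [3] / [6];  Q = [1] / [2]
  Insert 5 (step 3): P = [3, 5] / [6];  Q = [1, 3] / [2]
  Insert 4 (step 4): P = [3, 4] / [5] / [6];  Q = [1, 3] / [2] / [4]
  Insert 1 (step 5): P = [1, 4] / [3] / [5] / [6];  Q = [1, 3] / [2] / [4] / [5]
  Insert 2 (step 6): P = [1, 2] / [3, 4] / [5] / [6];  Q = [1, 3] / [2, 6] / [4] / [5]
  Insert 7 (step 7): P = [1, 2, 7] / [3, 4] / [5] / [6];  Q = [1, 3, 7] / [2, 6] / [4] / [5]
  Insert 8 (step 8): P = [1, 2, 7, 8] / [3, 4] / [5] / [6];  Q = [1, 3, 7, 8] / [2, 6] / [4] / [5]
Final shape: (4, 2, 1, 1).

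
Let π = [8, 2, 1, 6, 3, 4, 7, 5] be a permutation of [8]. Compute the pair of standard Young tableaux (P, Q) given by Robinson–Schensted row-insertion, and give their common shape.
P = [1, 3, 4, 5] / [2, 6, 7] / [8];  Q = [1, 4, 6, 7] / [2, 5, 8] / [3];  common shape = (4, 3, 1)

Row-insert the values π_1, π_2, … into P one at a time, bumping the leftmost entry strictly greater than the inserted value down to the next row. The recording tableau Q records, in position (i, j), the step at which that cell was added to P.
  Insert 8 (step 1): P = [8];  Q = [1]
  Insert 2 (step 2): P = [2] / [8];  Q = [1] / [2]
  Insert 1 (step 3): P = [1] / [2] / [8];  Q = [1] / [2] / [3]
  Insert 6 (step 4): P = [1, 6] / [2] / [8];  Q = [1, 4] / [2] / [3]
  Insert 3 (step 5): P = [1, 3] / [2, 6] / [8];  Q = [1, 4] / [2, 5] / [3]
  Insert 4 (step 6): P = [1, 3, 4] / [2, 6] / [8];  Q = [1, 4, 6] / [2, 5] / [3]
  Insert 7 (step 7): P = [1, 3, 4, 7] / [2, 6] / [8];  Q = [1, 4, 6, 7] / [2, 5] / [3]
  Insert 5 (step 8): P = [1, 3, 4, 5] / [2, 6, 7] / [8];  Q = [1, 4, 6, 7] / [2, 5, 8] / [3]
Final shape: (4, 3, 1).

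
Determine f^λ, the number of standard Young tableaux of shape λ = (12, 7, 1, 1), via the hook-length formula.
# SYT of shape (12, 7, 1, 1) = 3292016

Hook-length formula: f^λ = n! / Π hook(c), product over all cells c of the Young diagram. For λ = (12, 7, 1, 1), n = 21 boxes. Hook lengths by row (left-to-right, top-to-bottom): [15, 12, 11, 10, 9, 8, 7, 5, 4, 3, 2, 1]; [9, 6, 5, 4, 3, 2, 1]; [2]; [1]. Product of hooks = 15519651840000. So f^λ = 21! / 15519651840000 = 51090942171709440000 / 15519651840000 = 3292016.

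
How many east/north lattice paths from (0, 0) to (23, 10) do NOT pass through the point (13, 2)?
Number of paths = 87966450

Total paths from (0, 0) to (23, 10): C(33, 23) = 92561040. Paths through (13, 2): (paths (0, 0) → (13, 2)) × (paths (13, 2) → (23, 10)) = C(15, 13) · C(18, 10) = 105 · 43758 = 4594590. Avoidance count = 92561040 − 4594590 = 87966450.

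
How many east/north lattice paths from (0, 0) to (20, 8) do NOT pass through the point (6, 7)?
Number of paths = 3082365

Total paths from (0, 0) to (20, 8): C(28, 20) = 3108105. Paths through (6, 7): (paths (0, 0) → (6, 7)) × (paths (6, 7) → (20, 8)) = C(13, 6) · C(15, 14) = 1716 · 15 = 25740. Avoidance count = 3108105 − 25740 = 3082365.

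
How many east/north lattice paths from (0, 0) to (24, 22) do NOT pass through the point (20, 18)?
Number of paths = 5539911071250

Total paths from (0, 0) to (24, 22): C(46, 24) = 7890371113950. Paths through (20, 18): (paths (0, 0) → (20, 18)) × (paths (20, 18) → (24, 22)) = C(38, 20) · C(8, 4) = 33578000610 · 70 = 2350460042700. Avoidance count = 7890371113950 − 2350460042700 = 5539911071250.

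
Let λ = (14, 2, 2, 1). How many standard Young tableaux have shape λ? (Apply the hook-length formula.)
# SYT of shape (14, 2, 2, 1) = 41496

Hook-length formula: f^λ = n! / Π hook(c), product over all cells c of the Young diagram. For λ = (14, 2, 2, 1), n = 19 boxes. Hook lengths by row (left-to-right, top-to-bottom): [17, 15, 12, 11, 10, 9, 8, 7, 6, 5, 4, 3, 2, 1]; [4, 2]; [3, 1]; [1]. Product of hooks = 2931489792000. So f^λ = 19! / 2931489792000 = 121645100408832000 / 2931489792000 = 41496.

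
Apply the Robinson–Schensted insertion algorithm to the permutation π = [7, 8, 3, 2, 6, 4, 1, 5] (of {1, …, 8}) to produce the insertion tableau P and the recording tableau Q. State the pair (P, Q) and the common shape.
P = [1, 4, 5] / [2, 6] / [3, 8] / [7];  Q = [1, 2, 8] / [3, 5] / [4, 6] / [7];  common shape = (3, 2, 2, 1)

Row-insert the values π_1, π_2, … into P one at a time, bumping the leftmost entry strictly greater than the inserted value down to the next row. The recording tableau Q records, in position (i, j), the step at which that cell was added to P.
  Insert 7 (step 1): P = [7];  Q = [1]
  Insert 8 (step 2): P = [7, 8];  Q = [1, 2]
  Insert 3 (step 3): P = [3, 8] / [7];  Q = [1, 2] / [3]
  Insert 2 (step 4): P = [2, 8] / [3] / [7];  Q = [1, 2] / [3] / [4]
  Insert 6 (step 5): P = [2, 6] / [3, 8] / [7];  Q = [1, 2] / [3, 5] / [4]
  Insert 4 (step 6): P = [2, 4] / [3, 6] / [7, 8];  Q = [1, 2] / [3, 5] / [4, 6]
  Insert 1 (step 7): P = [1, 4] / [2, 6] / [3, 8] / [7];  Q = [1, 2] / [3, 5] / [4, 6] / [7]
  Insert 5 (step 8): P = [1, 4, 5] / [2, 6] / [3, 8] / [7];  Q = [1, 2, 8] / [3, 5] / [4, 6] / [7]
Final shape: (3, 2, 2, 1).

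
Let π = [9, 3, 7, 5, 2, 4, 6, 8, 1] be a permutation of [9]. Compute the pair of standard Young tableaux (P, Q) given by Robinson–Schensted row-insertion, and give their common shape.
P = [1, 4, 6, 8] / [2, 5] / [3] / [7] / [9];  Q = [1, 3, 7, 8] / [2, 6] / [4] / [5] / [9];  common shape = (4, 2, 1, 1, 1)

Row-insert the values π_1, π_2, … into P one at a time, bumping the leftmost entry strictly greater than the inserted value down to the next row. The recording tableau Q records, in position (i, j), the step at which that cell was added to P.
  Insert 9 (step 1): P = [9];  Q = [1]
  Insert 3 (step 2): P = [3] / [9];  Q = [1] / [2]
  Insert 7 (step 3): P = [3, 7] / [9];  Q = [1, 3] / [2]
  Insert 5 (step 4): P = [3, 5] / [7] / [9];  Q = [1, 3] / [2] / [4]
  Insert 2 (step 5): P = [2, 5] / [3] / [7] / [9];  Q = [1, 3] / [2] / [4] / [5]
  Insert 4 (step 6): P = [2, 4] / [3, 5] / [7] / [9];  Q = [1, 3] / [2, 6] / [4] / [5]
  Insert 6 (step 7): P = [2, 4, 6] / [3, 5] / [7] / [9];  Q = [1, 3, 7] / [2, 6] / [4] / [5]
  Insert 8 (step 8): P = [2, 4, 6, 8] / [3, 5] / [7] / [9];  Q = [1, 3, 7, 8] / [2, 6] / [4] / [5]
  Insert 1 (step 9): P = [1, 4, 6, 8] / [2, 5] / [3] / [7] / [9];  Q = [1, 3, 7, 8] / [2, 6] / [4] / [5] / [9]
Final shape: (4, 2, 1, 1, 1).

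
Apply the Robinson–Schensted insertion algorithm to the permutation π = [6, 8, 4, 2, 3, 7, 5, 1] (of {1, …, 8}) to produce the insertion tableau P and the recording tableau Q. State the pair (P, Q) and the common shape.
P = [1, 3, 5] / [2, 7] / [4, 8] / [6];  Q = [1, 2, 6] / [3, 5] / [4, 7] / [8];  common shape = (3, 2, 2, 1)

Row-insert the values π_1, π_2, … into P one at a time, bumping the leftmost entry strictly greater than the inserted value down to the next row. The recording tableau Q records, in position (i, j), the step at which that cell was added to P.
  Insert 6 (step 1): P = [6];  Q = [1]
  Insert 8 (step 2): P = [6, 8];  Q = [1, 2]
  Insert 4 (step 3): P = [4, 8] / [6];  Q = [1, 2] / [3]
  Insert 2 (step 4): P = [2, 8] / [4] / [6];  Q = [1, 2] / [3] / [4]
  Insert 3 (step 5): P = [2, 3] / [4, 8] / [6];  Q = [1, 2] / [3, 5] / [4]
  Insert 7 (step 6): P = [2, 3, 7] / [4, 8] / [6];  Q = [1, 2, 6] / [3, 5] / [4]
  Insert 5 (step 7): P = [2, 3, 5] / [4, 7] / [6, 8];  Q = [1, 2, 6] / [3, 5] / [4, 7]
  Insert 1 (step 8): P = [1, 3, 5] / [2, 7] / [4, 8] / [6];  Q = [1, 2, 6] / [3, 5] / [4, 7] / [8]
Final shape: (3, 2, 2, 1).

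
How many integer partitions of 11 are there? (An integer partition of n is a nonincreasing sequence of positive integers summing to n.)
p(11) = 56

List all partitions of 11: 11, 10+1, 9+2, 9+1+1, 8+3, 8+2+1, 8+1+1+1, 7+4, 7+3+1, 7+2+2, 7+2+1+1, 7+1+1+1+1, 6+5, 6+4+1, 6+3+2, 6+3+1+1, 6+2+2+1, 6+2+1+1+1, 6+1+1+1+1+1, 5+5+1, 5+4+2, 5+4+1+1, 5+3+3, 5+3+2+1, 5+3+1+1+1, 5+2+2+2, 5+2+2+1+1, 5+2+1+1+1+1, 5+1+1+1+1+1+1, 4+4+3, … (56 total). Counting them gives p(11) = 56.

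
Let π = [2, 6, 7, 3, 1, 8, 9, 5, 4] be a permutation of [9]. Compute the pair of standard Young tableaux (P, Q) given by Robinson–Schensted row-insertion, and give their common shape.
P = [1, 3, 4, 8, 9] / [2, 5] / [6, 7];  Q = [1, 2, 3, 6, 7] / [4, 8] / [5, 9];  common shape = (5, 2, 2)

Row-insert the values π_1, π_2, … into P one at a time, bumping the leftmost entry strictly greater than the inserted value down to the next row. The recording tableau Q records, in position (i, j), the step at which that cell was added to P.
  Insert 2 (step 1): P = [2];  Q = [1]
  Insert 6 (step 2): P = [2, 6];  Q = [1, 2]
  Insert 7 (step 3): P = [2, 6, 7];  Q = [1, 2, 3]
  Insert 3 (step 4): P = [2, 3, 7] / [6];  Q = [1, 2, 3] / [4]
  Insert 1 (step 5): P = [1, 3, 7] / [2] / [6];  Q = [1, 2, 3] / [4] / [5]
  Insert 8 (step 6): P = [1, 3, 7, 8] / [2] / [6];  Q = [1, 2, 3, 6] / [4] / [5]
  Insert 9 (step 7): P = [1, 3, 7, 8, 9] / [2] / [6];  Q = [1, 2, 3, 6, 7] / [4] / [5]
  Insert 5 (step 8): P = [1, 3, 5, 8, 9] / [2, 7] / [6];  Q = [1, 2, 3, 6, 7] / [4, 8] / [5]
  Insert 4 (step 9): P = [1, 3, 4, 8, 9] / [2, 5] / [6, 7];  Q = [1, 2, 3, 6, 7] / [4, 8] / [5, 9]
Final shape: (5, 2, 2).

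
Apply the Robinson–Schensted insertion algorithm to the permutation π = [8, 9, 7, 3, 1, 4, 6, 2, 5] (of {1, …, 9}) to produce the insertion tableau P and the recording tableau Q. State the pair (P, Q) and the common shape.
P = [1, 2, 5] / [3, 4, 6] / [7, 9] / [8];  Q = [1, 2, 7] / [3, 6, 9] / [4, 8] / [5];  common shape = (3, 3, 2, 1)

Row-insert the values π_1, π_2, … into P one at a time, bumping the leftmost entry strictly greater than the inserted value down to the next row. The recording tableau Q records, in position (i, j), the step at which that cell was added to P.
  Insert 8 (step 1): P = [8];  Q = [1]
  Insert 9 (step 2): P = [8, 9];  Q = [1, 2]
  Insert 7 (step 3): P = [7, 9] / [8];  Q = [1, 2] / [3]
  Insert 3 (step 4): P = [3, 9] / [7] / [8];  Q = [1, 2] / [3] / [4]
  Insert 1 (step 5): P = [1, 9] / [3] / [7] / [8];  Q = [1, 2] / [3] / [4] / [5]
  Insert 4 (step 6): P = [1, 4] / [3, 9] / [7] / [8];  Q = [1, 2] / [3, 6] / [4] / [5]
  Insert 6 (step 7): P = [1, 4, 6] / [3, 9] / [7] / [8];  Q = [1, 2, 7] / [3, 6] / [4] / [5]
  Insert 2 (step 8): P = [1, 2, 6] / [3, 4] / [7, 9] / [8];  Q = [1, 2, 7] / [3, 6] / [4, 8] / [5]
  Insert 5 (step 9): P = [1, 2, 5] / [3, 4, 6] / [7, 9] / [8];  Q = [1, 2, 7] / [3, 6, 9] / [4, 8] / [5]
Final shape: (3, 3, 2, 1).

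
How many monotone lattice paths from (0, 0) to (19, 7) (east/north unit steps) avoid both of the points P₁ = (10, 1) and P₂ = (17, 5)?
Number of paths = 466521

Inclusion–exclusion. Total paths: C(26, 19) = 657800. Through P₁: C(11, 10)·C(15, 9) = 55055. Through P₂: C(22, 17)·C(4, 2) = 158004. Since P₁ is strictly southwest of P₂, a monotone path through both must visit P₁ then P₂; paths through both = C(11, 10)·C(11, 7)·C(4, 2) = 21780. Avoid both = 657800 − 55055 − 158004 + 21780 = 466521.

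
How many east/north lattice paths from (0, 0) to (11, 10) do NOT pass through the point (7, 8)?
Number of paths = 256191

Total paths from (0, 0) to (11, 10): C(21, 11) = 352716. Paths through (7, 8): (paths (0, 0) → (7, 8)) × (paths (7, 8) → (11, 10)) = C(15, 7) · C(6, 4) = 6435 · 15 = 96525. Avoidance count = 352716 − 96525 = 256191.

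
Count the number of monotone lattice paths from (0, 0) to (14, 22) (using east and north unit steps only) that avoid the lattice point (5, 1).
Number of paths = 3710454300

Total paths from (0, 0) to (14, 22): C(36, 14) = 3796297200. Paths through (5, 1): (paths (0, 0) → (5, 1)) × (paths (5, 1) → (14, 22)) = C(6, 5) · C(30, 9) = 6 · 14307150 = 85842900. Avoidance count = 3796297200 − 85842900 = 3710454300.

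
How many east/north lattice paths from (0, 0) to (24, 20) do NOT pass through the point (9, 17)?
Number of paths = 1758489717270

Total paths from (0, 0) to (24, 20): C(44, 24) = 1761039350070. Paths through (9, 17): (paths (0, 0) → (9, 17)) × (paths (9, 17) → (24, 20)) = C(26, 9) · C(18, 15) = 3124550 · 816 = 2549632800. Avoidance count = 1761039350070 − 2549632800 = 1758489717270.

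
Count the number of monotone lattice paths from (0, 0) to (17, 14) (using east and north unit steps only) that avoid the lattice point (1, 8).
Number of paths = 264511008

Total paths from (0, 0) to (17, 14): C(31, 17) = 265182525. Paths through (1, 8): (paths (0, 0) → (1, 8)) × (paths (1, 8) → (17, 14)) = C(9, 1) · C(22, 16) = 9 · 74613 = 671517. Avoidance count = 265182525 − 671517 = 264511008.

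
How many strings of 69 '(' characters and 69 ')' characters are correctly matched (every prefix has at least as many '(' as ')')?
C_69 = 337485502510215975556783793455058624700

These balanced parentheses are counted by the Catalan number C_n = (1/(n + 1)) · C(2n, n). For n = 69: C_69 = (1/70) · C(138, 69) = 23623985175715118288974865541854103729000/70 = 337485502510215975556783793455058624700.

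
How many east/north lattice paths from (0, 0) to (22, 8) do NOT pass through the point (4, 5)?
Number of paths = 5685345

Total paths from (0, 0) to (22, 8): C(30, 22) = 5852925. Paths through (4, 5): (paths (0, 0) → (4, 5)) × (paths (4, 5) → (22, 8)) = C(9, 4) · C(21, 18) = 126 · 1330 = 167580. Avoidance count = 5852925 − 167580 = 5685345.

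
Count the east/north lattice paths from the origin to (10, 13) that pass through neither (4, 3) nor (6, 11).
Number of paths = 701771

Inclusion–exclusion. Total paths: C(23, 10) = 1144066. Through P₁: C(7, 4)·C(16, 6) = 280280. Through P₂: C(17, 6)·C(6, 4) = 185640. Since P₁ is strictly southwest of P₂, a monotone path through both must visit P₁ then P₂; paths through both = C(7, 4)·C(10, 2)·C(6, 4) = 23625. Avoid both = 1144066 − 280280 − 185640 + 23625 = 701771.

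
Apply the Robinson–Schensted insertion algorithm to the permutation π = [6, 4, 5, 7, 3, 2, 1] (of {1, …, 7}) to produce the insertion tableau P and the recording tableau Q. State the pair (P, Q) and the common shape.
P = [1, 5, 7] / [2] / [3] / [4] / [6];  Q = [1, 3, 4] / [2] / [5] / [6] / [7];  common shape = (3, 1, 1, 1, 1)

Row-insert the values π_1, π_2, … into P one at a time, bumping the leftmost entry strictly greater than the inserted value down to the next row. The recording tableau Q records, in position (i, j), the step at which that cell was added to P.
  Insert 6 (step 1): P = [6];  Q = [1]
  Insert 4 (step 2): P = [4] / [6];  Q = [1] / [2]
  Insert 5 (step 3): P = [4, 5] / [6];  Q = [1, 3] / [2]
  Insert 7 (step 4): P = [4, 5, 7] / [6];  Q = [1, 3, 4] / [2]
  Insert 3 (step 5): P = [3, 5, 7] / [4] / [6];  Q = [1, 3, 4] / [2] / [5]
  Insert 2 (step 6): P = [2, 5, 7] / [3] / [4] / [6];  Q = [1, 3, 4] / [2] / [5] / [6]
  Insert 1 (step 7): P = [1, 5, 7] / [2] / [3] / [4] / [6];  Q = [1, 3, 4] / [2] / [5] / [6] / [7]
Final shape: (3, 1, 1, 1, 1).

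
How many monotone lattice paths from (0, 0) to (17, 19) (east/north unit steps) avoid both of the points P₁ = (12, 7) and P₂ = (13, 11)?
Number of paths = 7174814676

Inclusion–exclusion. Total paths: C(36, 17) = 8597496600. Through P₁: C(19, 12)·C(17, 5) = 311800944. Through P₂: C(24, 13)·C(12, 4) = 1235591280. Since P₁ is strictly southwest of P₂, a monotone path through both must visit P₁ then P₂; paths through both = C(19, 12)·C(5, 1)·C(12, 4) = 124710300. Avoid both = 8597496600 − 311800944 − 1235591280 + 124710300 = 7174814676.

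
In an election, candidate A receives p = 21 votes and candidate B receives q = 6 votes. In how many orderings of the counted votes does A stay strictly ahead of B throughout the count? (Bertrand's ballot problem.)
Strict-lead orderings = 164450

Total orderings of the 27 votes with 21 for A: C(27, 21) = 296010. By the Bertrand ballot formula (Cycle Lemma / reflection principle), the number of orderings in which A is strictly ahead of B throughout is (p − q)/(p + q) · C(p + q, p) = (21 − 6)/(21 + 6) · 296010 = 164450.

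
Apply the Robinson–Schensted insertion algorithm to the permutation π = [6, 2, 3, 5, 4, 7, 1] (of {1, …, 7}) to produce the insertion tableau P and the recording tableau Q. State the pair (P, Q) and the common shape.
P = [1, 3, 4, 7] / [2] / [5] / [6];  Q = [1, 3, 4, 6] / [2] / [5] / [7];  common shape = (4, 1, 1, 1)

Row-insert the values π_1, π_2, … into P one at a time, bumping the leftmost entry strictly greater than the inserted value down to the next row. The recording tableau Q records, in position (i, j), the step at which that cell was added to P.
  Insert 6 (step 1): P = [6];  Q = [1]
  Insert 2 (step 2): P = [2] / [6];  Q = [1] / [2]
  Insert 3 (step 3): P = [2, 3] / [6];  Q = [1, 3] / [2]
  Insert 5 (step 4): P = [2, 3, 5] / [6];  Q = [1, 3, 4] / [2]
  Insert 4 (step 5): P = [2, 3, 4] / [5] / [6];  Q = [1, 3, 4] / [2] / [5]
  Insert 7 (step 6): P = [2, 3, 4, 7] / [5] / [6];  Q = [1, 3, 4, 6] / [2] / [5]
  Insert 1 (step 7): P = [1, 3, 4, 7] / [2] / [5] / [6];  Q = [1, 3, 4, 6] / [2] / [5] / [7]
Final shape: (4, 1, 1, 1).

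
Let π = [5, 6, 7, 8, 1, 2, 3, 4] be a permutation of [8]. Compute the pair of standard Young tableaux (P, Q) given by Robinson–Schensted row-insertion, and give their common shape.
P = [1, 2, 3, 4] / [5, 6, 7, 8];  Q = [1, 2, 3, 4] / [5, 6, 7, 8];  common shape = (4, 4)

Row-insert the values π_1, π_2, … into P one at a time, bumping the leftmost entry strictly greater than the inserted value down to the next row. The recording tableau Q records, in position (i, j), the step at which that cell was added to P.
  Insert 5 (step 1): P = [5];  Q = [1]
  Insert 6 (step 2): P = [5, 6];  Q = [1, 2]
  Insert 7 (step 3): P = [5, 6, 7];  Q = [1, 2, 3]
  Insert 8 (step 4): P = [5, 6, 7, 8];  Q = [1, 2, 3, 4]
  Insert 1 (step 5): P = [1, 6, 7, 8] / [5];  Q = [1, 2, 3, 4] / [5]
  Insert 2 (step 6): P = [1, 2, 7, 8] / [5, 6];  Q = [1, 2, 3, 4] / [5, 6]
  Insert 3 (step 7): P = [1, 2, 3, 8] / [5, 6, 7];  Q = [1, 2, 3, 4] / [5, 6, 7]
  Insert 4 (step 8): P = [1, 2, 3, 4] / [5, 6, 7, 8];  Q = [1, 2, 3, 4] / [5, 6, 7, 8]
Final shape: (4, 4).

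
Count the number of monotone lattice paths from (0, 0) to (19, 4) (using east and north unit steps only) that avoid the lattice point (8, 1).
Number of paths = 5579

Total paths from (0, 0) to (19, 4): C(23, 19) = 8855. Paths through (8, 1): (paths (0, 0) → (8, 1)) × (paths (8, 1) → (19, 4)) = C(9, 8) · C(14, 11) = 9 · 364 = 3276. Avoidance count = 8855 − 3276 = 5579.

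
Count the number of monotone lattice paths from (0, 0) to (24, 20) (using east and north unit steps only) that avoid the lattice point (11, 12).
Number of paths = 1485904997850

Total paths from (0, 0) to (24, 20): C(44, 24) = 1761039350070. Paths through (11, 12): (paths (0, 0) → (11, 12)) × (paths (11, 12) → (24, 20)) = C(23, 11) · C(21, 13) = 1352078 · 203490 = 275134352220. Avoidance count = 1761039350070 − 275134352220 = 1485904997850.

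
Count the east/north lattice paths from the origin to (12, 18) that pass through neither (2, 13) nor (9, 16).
Number of paths = 65874160

Inclusion–exclusion. Total paths: C(30, 12) = 86493225. Through P₁: C(15, 2)·C(15, 10) = 315315. Through P₂: C(25, 9)·C(5, 3) = 20429750. Since P₁ is strictly southwest of P₂, a monotone path through both must visit P₁ then P₂; paths through both = C(15, 2)·C(10, 7)·C(5, 3) = 126000. Avoid both = 86493225 − 315315 − 20429750 + 126000 = 65874160.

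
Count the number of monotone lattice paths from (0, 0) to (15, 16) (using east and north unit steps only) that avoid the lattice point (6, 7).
Number of paths = 217108275

Total paths from (0, 0) to (15, 16): C(31, 15) = 300540195. Paths through (6, 7): (paths (0, 0) → (6, 7)) × (paths (6, 7) → (15, 16)) = C(13, 6) · C(18, 9) = 1716 · 48620 = 83431920. Avoidance count = 300540195 − 83431920 = 217108275.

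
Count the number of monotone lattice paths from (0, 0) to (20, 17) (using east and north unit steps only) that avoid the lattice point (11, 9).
Number of paths = 11822261110

Total paths from (0, 0) to (20, 17): C(37, 20) = 15905368710. Paths through (11, 9): (paths (0, 0) → (11, 9)) × (paths (11, 9) → (20, 17)) = C(20, 11) · C(17, 9) = 167960 · 24310 = 4083107600. Avoidance count = 15905368710 − 4083107600 = 11822261110.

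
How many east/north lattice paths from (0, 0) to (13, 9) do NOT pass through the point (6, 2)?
Number of paths = 401324

Total paths from (0, 0) to (13, 9): C(22, 13) = 497420. Paths through (6, 2): (paths (0, 0) → (6, 2)) × (paths (6, 2) → (13, 9)) = C(8, 6) · C(14, 7) = 28 · 3432 = 96096. Avoidance count = 497420 − 96096 = 401324.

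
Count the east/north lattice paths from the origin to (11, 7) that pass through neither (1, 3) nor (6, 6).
Number of paths = 23620

Inclusion–exclusion. Total paths: C(18, 11) = 31824. Through P₁: C(4, 1)·C(14, 10) = 4004. Through P₂: C(12, 6)·C(6, 5) = 5544. Since P₁ is strictly southwest of P₂, a monotone path through both must visit P₁ then P₂; paths through both = C(4, 1)·C(8, 5)·C(6, 5) = 1344. Avoid both = 31824 − 4004 − 5544 + 1344 = 23620.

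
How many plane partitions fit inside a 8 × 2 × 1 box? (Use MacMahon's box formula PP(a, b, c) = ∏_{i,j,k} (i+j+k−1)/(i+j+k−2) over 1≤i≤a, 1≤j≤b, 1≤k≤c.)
PP(8, 2, 1) = 45

Evaluate the triple product over i = 1..8, j = 1..2, k = 1..1. The factors are (2/1) · (3/2) · (3/2) · (4/3) · (4/3) · (5/4) · (5/4) · (6/5) · … (16 factors total). The numerators and denominators telescope so the product is an integer; carrying out the multiplication exactly gives PP(8, 2, 1) = 45.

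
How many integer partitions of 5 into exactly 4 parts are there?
p(5, 4 parts) = 1

Partitions of n into exactly k parts ↔ partitions of n − k into at most k parts (subtract 1 from each part). For n = 5, k = 4, the partitions are: 2+1+1+1. Count = 1.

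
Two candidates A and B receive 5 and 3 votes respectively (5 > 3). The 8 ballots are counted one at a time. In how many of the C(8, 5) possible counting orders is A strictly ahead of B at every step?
Strict-lead orderings = 14

Total orderings of the 8 votes with 5 for A: C(8, 5) = 56. By the Bertrand ballot formula (Cycle Lemma / reflection principle), the number of orderings in which A is strictly ahead of B throughout is (p − q)/(p + q) · C(p + q, p) = (5 − 3)/(5 + 3) · 56 = 14.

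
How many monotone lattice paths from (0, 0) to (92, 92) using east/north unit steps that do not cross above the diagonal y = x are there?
C_92 = 15487357822491889407128326963778343232013931127835600

These NE paths below the diagonal are counted by the Catalan number C_n = (1/(n + 1)) · C(2n, n). For n = 92: C_92 = (1/93) · C(184, 92) = 1440324277491745714862934407631385920577295594888710800/93 = 15487357822491889407128326963778343232013931127835600.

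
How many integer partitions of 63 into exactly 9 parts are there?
p(63, 9 parts) = 71362

Partitions of n into exactly k parts are in bijection with partitions of n − k into at most k parts (subtract 1 from each part). So p(63, exactly 9) = p(54, parts ≤ 9). Computing via the recurrence p(m, j) = p(m, j−1) + p(m−j, j) gives 71362.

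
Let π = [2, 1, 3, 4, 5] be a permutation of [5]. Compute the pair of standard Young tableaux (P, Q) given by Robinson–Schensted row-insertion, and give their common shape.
P = [1, 3, 4, 5] / [2];  Q = [1, 3, 4, 5] / [2];  common shape = (4, 1)

Row-insert the values π_1, π_2, … into P one at a time, bumping the leftmost entry strictly greater than the inserted value down to the next row. The recording tableau Q records, in position (i, j), the step at which that cell was added to P.
  Insert 2 (step 1): P = [2];  Q = [1]
  Insert 1 (step 2): P = [1] / [2];  Q = [1] / [2]
  Insert 3 (step 3): P = [1, 3] / [2];  Q = [1, 3] / [2]
  Insert 4 (step 4): P = [1, 3, 4] / [2];  Q = [1, 3, 4] / [2]
  Insert 5 (step 5): P = [1, 3, 4, 5] / [2];  Q = [1, 3, 4, 5] / [2]
Final shape: (4, 1).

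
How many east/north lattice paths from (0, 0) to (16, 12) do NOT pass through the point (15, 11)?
Number of paths = 14969435

Total paths from (0, 0) to (16, 12): C(28, 16) = 30421755. Paths through (15, 11): (paths (0, 0) → (15, 11)) × (paths (15, 11) → (16, 12)) = C(26, 15) · C(2, 1) = 7726160 · 2 = 15452320. Avoidance count = 30421755 − 15452320 = 14969435.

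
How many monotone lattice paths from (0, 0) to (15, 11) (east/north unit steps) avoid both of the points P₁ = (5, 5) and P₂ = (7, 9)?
Number of paths = 5363444

Inclusion–exclusion. Total paths: C(26, 15) = 7726160. Through P₁: C(10, 5)·C(16, 10) = 2018016. Through P₂: C(16, 7)·C(10, 8) = 514800. Since P₁ is strictly southwest of P₂, a monotone path through both must visit P₁ then P₂; paths through both = C(10, 5)·C(6, 2)·C(10, 8) = 170100. Avoid both = 7726160 − 2018016 − 514800 + 170100 = 5363444.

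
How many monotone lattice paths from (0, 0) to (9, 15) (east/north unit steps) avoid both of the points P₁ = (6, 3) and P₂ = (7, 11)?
Number of paths = 803264

Inclusion–exclusion. Total paths: C(24, 9) = 1307504. Through P₁: C(9, 6)·C(15, 3) = 38220. Through P₂: C(18, 7)·C(6, 2) = 477360. Since P₁ is strictly southwest of P₂, a monotone path through both must visit P₁ then P₂; paths through both = C(9, 6)·C(9, 1)·C(6, 2) = 11340. Avoid both = 1307504 − 38220 − 477360 + 11340 = 803264.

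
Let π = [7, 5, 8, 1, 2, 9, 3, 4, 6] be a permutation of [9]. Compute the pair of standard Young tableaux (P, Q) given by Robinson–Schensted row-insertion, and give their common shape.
P = [1, 2, 3, 4, 6] / [5, 8, 9] / [7];  Q = [1, 3, 6, 8, 9] / [2, 5, 7] / [4];  common shape = (5, 3, 1)

Row-insert the values π_1, π_2, … into P one at a time, bumping the leftmost entry strictly greater than the inserted value down to the next row. The recording tableau Q records, in position (i, j), the step at which that cell was added to P.
  Insert 7 (step 1): P = [7];  Q = [1]
  Insert 5 (step 2): P = [5] / [7];  Q = [1] / [2]
  Insert 8 (step 3): P = [5, 8] / [7];  Q = [1, 3] / [2]
  Insert 1 (step 4): P = [1, 8] / [5] / [7];  Q = [1, 3] / [2] / [4]
  Insert 2 (step 5): P = [1, 2] / [5, 8] / [7];  Q = [1, 3] / [2, 5] / [4]
  Insert 9 (step 6): P = [1, 2, 9] / [5, 8] / [7];  Q = [1, 3, 6] / [2, 5] / [4]
  Insert 3 (step 7): P = [1, 2, 3] / [5, 8, 9] / [7];  Q = [1, 3, 6] / [2, 5, 7] / [4]
  Insert 4 (step 8): P = [1, 2, 3, 4] / [5, 8, 9] / [7];  Q = [1, 3, 6, 8] / [2, 5, 7] / [4]
  Insert 6 (step 9): P = [1, 2, 3, 4, 6] / [5, 8, 9] / [7];  Q = [1, 3, 6, 8, 9] / [2, 5, 7] / [4]
Final shape: (5, 3, 1).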